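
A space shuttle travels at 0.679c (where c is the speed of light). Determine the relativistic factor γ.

v/c = 0.679, so (v/c)² = 0.461041
1 - (v/c)² = 0.538959
γ = 1/√(0.538959) = 1.362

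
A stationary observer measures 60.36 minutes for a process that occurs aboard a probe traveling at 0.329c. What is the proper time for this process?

Dilated time Δt = 60.36 minutes
γ = 1/√(1 - 0.329²) = 1.059
Δt₀ = Δt/γ = 60.36/1.059 = 57.00 minutes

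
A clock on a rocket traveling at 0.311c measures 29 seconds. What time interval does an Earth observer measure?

Proper time Δt₀ = 29 seconds
γ = 1/√(1 - 0.311²) = 1.052
Δt = γΔt₀ = 1.052 × 29 = 30.51 seconds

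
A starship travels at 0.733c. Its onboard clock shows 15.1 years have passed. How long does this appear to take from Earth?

Proper time Δt₀ = 15.1 years
γ = 1/√(1 - 0.733²) = 1.470
Δt = γΔt₀ = 1.470 × 15.1 = 22.20 years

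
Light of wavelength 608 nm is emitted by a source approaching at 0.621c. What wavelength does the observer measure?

β = 0.621
Wavelength Doppler factor = √(0.379/1.621) = √(0.2338) = 0.4835
λ_obs = 608 × 0.4835 = 294.0 nm (blueshift)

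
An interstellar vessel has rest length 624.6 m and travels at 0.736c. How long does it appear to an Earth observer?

Proper length L₀ = 624.6 m
γ = 1/√(1 - 0.736²) = 1.47715
L = L₀/γ = 624.6/1.47715 = 422.8 m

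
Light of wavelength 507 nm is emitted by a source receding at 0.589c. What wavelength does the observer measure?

β = 0.589
Wavelength Doppler factor = √(1.589/0.411) = √(3.8662) = 1.9663
λ_obs = 507 × 1.9663 = 996.9 nm (redshift)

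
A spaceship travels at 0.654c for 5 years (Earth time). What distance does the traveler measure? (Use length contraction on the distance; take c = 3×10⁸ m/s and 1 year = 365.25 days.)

Earth distance: d = v × t = 0.654c × 5 yr = 3.096×10¹⁶ m
γ = 1.322
d' = d/γ = 3.096×10¹⁶/1.322 = 2.342×10¹⁶ m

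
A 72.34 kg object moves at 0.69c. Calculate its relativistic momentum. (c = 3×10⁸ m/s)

γ = 1/√(1 - 0.69²) = 1.382
v = 0.69 × 3×10⁸ = 2.070×10⁸ m/s
p = γmv = 1.382 × 72.34 × 2.070×10⁸ = 2.069×10¹⁰ kg·m/s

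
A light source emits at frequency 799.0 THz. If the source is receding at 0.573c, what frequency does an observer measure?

β = v/c = 0.573
(1-β)/(1+β) = 0.427/1.573 = 0.27146
Doppler factor = √(0.27146) = 0.5210
f_obs = 799.0 × 0.5210 = 416.3 THz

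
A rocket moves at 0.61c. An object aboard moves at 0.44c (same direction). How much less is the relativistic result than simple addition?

Classical: u' + v = 0.44 + 0.61 = 1.05c
Relativistic: u = (0.44 + 0.61)/(1 + 0.2684) = 1.05/1.2684 = 0.8278c
Difference: 1.05 - 0.8278 = 0.2222c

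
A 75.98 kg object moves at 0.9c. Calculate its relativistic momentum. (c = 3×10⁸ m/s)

γ = 1/√(1 - 0.9²) = 2.294
v = 0.9 × 3×10⁸ = 2.700×10⁸ m/s
p = γmv = 2.294 × 75.98 × 2.700×10⁸ = 4.706×10¹⁰ kg·m/s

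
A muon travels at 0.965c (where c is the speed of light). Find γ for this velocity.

v/c = 0.965, so (v/c)² = 0.931225
1 - (v/c)² = 0.068775
γ = 1/√(0.068775) = 3.813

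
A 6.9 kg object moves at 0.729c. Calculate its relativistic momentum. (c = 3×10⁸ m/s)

γ = 1/√(1 - 0.729²) = 1.461
v = 0.729 × 3×10⁸ = 2.187×10⁸ m/s
p = γmv = 1.461 × 6.9 × 2.187×10⁸ = 2.205×10⁹ kg·m/s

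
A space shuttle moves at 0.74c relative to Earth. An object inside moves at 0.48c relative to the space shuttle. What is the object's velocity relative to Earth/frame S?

u = (u' + v)/(1 + u'v/c²)
Numerator: 0.48 + 0.74 = 1.22
Denominator: 1 + 0.3552 = 1.3552
u = 1.22/1.3552 = 0.9002c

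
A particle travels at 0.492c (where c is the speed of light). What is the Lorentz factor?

v/c = 0.492, so (v/c)² = 0.242064
1 - (v/c)² = 0.757936
γ = 1/√(0.757936) = 1.149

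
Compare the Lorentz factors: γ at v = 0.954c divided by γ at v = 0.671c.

γ₁ = 1/√(1 - 0.954²) = 3.3355
γ₂ = 1/√(1 - 0.671²) = 1.3487
γ₁/γ₂ = 3.3355/1.3487 = 2.473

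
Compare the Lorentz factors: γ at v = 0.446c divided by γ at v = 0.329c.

γ₁ = 1/√(1 - 0.446²) = 1.117
γ₂ = 1/√(1 - 0.329²) = 1.059
γ₁/γ₂ = 1.117/1.059 = 1.055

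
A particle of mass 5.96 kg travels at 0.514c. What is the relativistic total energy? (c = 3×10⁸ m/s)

γ = 1/√(1 - 0.514²) = 1.1658
mc² = 5.96 × (3×10⁸)² = 5.364×10¹⁷ J
E = γmc² = 1.1658 × 5.364×10¹⁷ = 6.253×10¹⁷ J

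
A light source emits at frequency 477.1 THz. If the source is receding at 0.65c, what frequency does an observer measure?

β = v/c = 0.65
(1-β)/(1+β) = 0.35/1.65 = 0.212121
Doppler factor = √(0.212121) = 0.46057
f_obs = 477.1 × 0.46057 = 219.7 THz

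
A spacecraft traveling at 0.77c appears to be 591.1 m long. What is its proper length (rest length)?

Contracted length L = 591.1 m
γ = 1/√(1 - 0.77²) = 1.5673
L₀ = γL = 1.5673 × 591.1 = 926.4 m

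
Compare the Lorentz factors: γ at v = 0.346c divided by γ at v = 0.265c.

γ₁ = 1/√(1 - 0.346²) = 1.066
γ₂ = 1/√(1 - 0.265²) = 1.037
γ₁/γ₂ = 1.066/1.037 = 1.028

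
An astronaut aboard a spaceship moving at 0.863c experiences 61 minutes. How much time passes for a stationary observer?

Proper time Δt₀ = 61 minutes
γ = 1/√(1 - 0.863²) = 1.979
Δt = γΔt₀ = 1.979 × 61 = 120.7 minutes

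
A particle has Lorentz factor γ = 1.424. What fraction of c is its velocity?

From γ = 1/√(1 - v²/c²):
1/γ² = 1/1.424² = 0.4932
v²/c² = 1 - 0.4932 = 0.5068
v/c = √(0.5068) = 0.7119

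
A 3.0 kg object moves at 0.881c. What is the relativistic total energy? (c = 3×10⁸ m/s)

γ = 1/√(1 - 0.881²) = 2.1136
mc² = 3.0 × (3×10⁸)² = 2.700×10¹⁷ J
E = γmc² = 2.1136 × 2.700×10¹⁷ = 5.707×10¹⁷ J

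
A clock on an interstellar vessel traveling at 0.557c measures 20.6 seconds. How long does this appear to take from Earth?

Proper time Δt₀ = 20.6 seconds
γ = 1/√(1 - 0.557²) = 1.204
Δt = γΔt₀ = 1.204 × 20.6 = 24.80 seconds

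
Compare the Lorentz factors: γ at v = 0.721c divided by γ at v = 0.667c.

γ₁ = 1/√(1 - 0.721²) = 1.443
γ₂ = 1/√(1 - 0.667²) = 1.342
γ₁/γ₂ = 1.443/1.342 = 1.075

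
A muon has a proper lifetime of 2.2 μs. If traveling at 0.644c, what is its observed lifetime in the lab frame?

Proper lifetime τ₀ = 2.2 μs
γ = 1/√(1 - 0.644²) = 1.3071
τ = γτ₀ = 1.3071 × 2.2 μs = 2.876 μs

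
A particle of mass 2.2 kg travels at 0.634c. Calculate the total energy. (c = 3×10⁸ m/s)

γ = 1/√(1 - 0.634²) = 1.293
mc² = 2.2 × (3×10⁸)² = 1.980×10¹⁷ J
E = γmc² = 1.293 × 1.980×10¹⁷ = 2.560×10¹⁷ J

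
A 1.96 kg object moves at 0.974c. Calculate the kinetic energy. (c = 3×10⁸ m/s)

γ = 1/√(1 - 0.974²) = 4.414
γ - 1 = 3.414
KE = (γ-1)mc² = 3.414 × 1.96 × (3×10⁸)² = 6.022×10¹⁷ J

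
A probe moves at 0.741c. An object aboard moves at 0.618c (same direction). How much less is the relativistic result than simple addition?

Classical: u' + v = 0.618 + 0.741 = 1.359c
Relativistic: u = (0.618 + 0.741)/(1 + 0.457938) = 1.359/1.457938 = 0.9321c
Difference: 1.359 - 0.9321 = 0.4269c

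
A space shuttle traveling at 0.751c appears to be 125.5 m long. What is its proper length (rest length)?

Contracted length L = 125.5 m
γ = 1/√(1 - 0.751²) = 1.5145
L₀ = γL = 1.5145 × 125.5 = 190.1 m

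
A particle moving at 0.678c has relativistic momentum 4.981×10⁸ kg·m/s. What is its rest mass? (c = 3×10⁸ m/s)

γ = 1/√(1 - 0.678²) = 1.3604
v = 0.678 × 3×10⁸ = 2.034×10⁸ m/s
m = p/(γv) = 4.981×10⁸/(1.3604 × 2.034×10⁸) = 1.800 kg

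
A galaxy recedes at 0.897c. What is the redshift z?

β = 0.897
(1+β)/(1-β) = 1.897/0.103 = 18.42
√(18.42) = 4.292
z = 4.292 - 1 = 3.292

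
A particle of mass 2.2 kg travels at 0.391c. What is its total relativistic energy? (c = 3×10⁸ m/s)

γ = 1/√(1 - 0.391²) = 1.0865
mc² = 2.2 × (3×10⁸)² = 1.980×10¹⁷ J
E = γmc² = 1.0865 × 1.980×10¹⁷ = 2.151×10¹⁷ J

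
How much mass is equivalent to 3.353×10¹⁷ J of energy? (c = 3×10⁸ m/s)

From E = mc², we get m = E/c²
c² = (3×10⁸)² = 9×10¹⁶ m²/s²
m = 3.353×10¹⁷ / 9×10¹⁶ = 3.726 kg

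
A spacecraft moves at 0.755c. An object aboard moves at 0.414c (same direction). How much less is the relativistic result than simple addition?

Classical: u' + v = 0.414 + 0.755 = 1.169c
Relativistic: u = (0.414 + 0.755)/(1 + 0.31257) = 1.169/1.31257 = 0.8906c
Difference: 1.169 - 0.8906 = 0.2784c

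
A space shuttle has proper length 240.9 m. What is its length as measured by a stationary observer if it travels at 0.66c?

Proper length L₀ = 240.9 m
γ = 1/√(1 - 0.66²) = 1.331
L = L₀/γ = 240.9/1.331 = 181.0 m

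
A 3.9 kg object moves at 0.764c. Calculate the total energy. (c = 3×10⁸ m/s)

γ = 1/√(1 - 0.764²) = 1.5499
mc² = 3.9 × (3×10⁸)² = 3.510×10¹⁷ J
E = γmc² = 1.5499 × 3.510×10¹⁷ = 5.440×10¹⁷ J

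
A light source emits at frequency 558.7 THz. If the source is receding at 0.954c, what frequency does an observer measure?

β = v/c = 0.954
(1-β)/(1+β) = 0.046/1.954 = 0.02354
Doppler factor = √(0.02354) = 0.15343
f_obs = 558.7 × 0.15343 = 85.72 THz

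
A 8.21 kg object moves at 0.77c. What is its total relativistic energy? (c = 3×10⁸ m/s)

γ = 1/√(1 - 0.77²) = 1.567
mc² = 8.21 × (3×10⁸)² = 7.389×10¹⁷ J
E = γmc² = 1.567 × 7.389×10¹⁷ = 1.158×10¹⁸ J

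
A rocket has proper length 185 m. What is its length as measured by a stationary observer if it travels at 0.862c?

Proper length L₀ = 185 m
γ = 1/√(1 - 0.862²) = 1.9727
L = L₀/γ = 185/1.9727 = 93.78 m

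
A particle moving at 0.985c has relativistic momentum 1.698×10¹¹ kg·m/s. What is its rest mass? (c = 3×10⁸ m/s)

γ = 1/√(1 - 0.985²) = 5.7953
v = 0.985 × 3×10⁸ = 2.955×10⁸ m/s
m = p/(γv) = 1.698×10¹¹/(5.7953 × 2.955×10⁸) = 99.15 kg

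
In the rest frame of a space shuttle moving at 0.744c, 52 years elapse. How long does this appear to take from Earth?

Proper time Δt₀ = 52 years
γ = 1/√(1 - 0.744²) = 1.4966
Δt = γΔt₀ = 1.4966 × 52 = 77.82 years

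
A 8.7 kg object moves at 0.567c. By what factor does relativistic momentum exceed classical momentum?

p_rel = γmv, p_class = mv
Ratio = γ = 1/√(1 - 0.567²) = 1.214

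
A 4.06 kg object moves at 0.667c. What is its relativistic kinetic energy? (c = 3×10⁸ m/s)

γ = 1/√(1 - 0.667²) = 1.3422
γ - 1 = 0.3422
KE = (γ-1)mc² = 0.3422 × 4.06 × (3×10⁸)² = 1.250×10¹⁷ J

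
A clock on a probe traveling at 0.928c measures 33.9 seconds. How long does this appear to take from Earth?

Proper time Δt₀ = 33.9 seconds
γ = 1/√(1 - 0.928²) = 2.684
Δt = γΔt₀ = 2.684 × 33.9 = 90.99 seconds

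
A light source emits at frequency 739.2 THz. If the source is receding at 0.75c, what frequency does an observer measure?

β = v/c = 0.75
(1-β)/(1+β) = 0.25/1.75 = 0.1429
Doppler factor = √(0.1429) = 0.3780
f_obs = 739.2 × 0.3780 = 279.4 THz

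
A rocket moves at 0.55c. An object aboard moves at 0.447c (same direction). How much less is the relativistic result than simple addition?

Classical: u' + v = 0.447 + 0.55 = 0.997c
Relativistic: u = (0.447 + 0.55)/(1 + 0.24585) = 0.997/1.24585 = 0.8003c
Difference: 0.997 - 0.8003 = 0.1967c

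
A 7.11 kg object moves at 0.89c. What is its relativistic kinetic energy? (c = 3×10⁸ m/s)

γ = 1/√(1 - 0.89²) = 2.1932
γ - 1 = 1.1932
KE = (γ-1)mc² = 1.1932 × 7.11 × (3×10⁸)² = 7.635×10¹⁷ J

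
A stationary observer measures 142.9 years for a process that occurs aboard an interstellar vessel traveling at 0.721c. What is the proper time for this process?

Dilated time Δt = 142.9 years
γ = 1/√(1 - 0.721²) = 1.4431
Δt₀ = Δt/γ = 142.9/1.4431 = 99.02 years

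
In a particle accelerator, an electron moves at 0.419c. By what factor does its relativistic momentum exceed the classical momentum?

p_rel = γmv, p_class = mv
Ratio = γ = 1/√(1 - 0.419²)
= 1/√(0.824439) = 1.101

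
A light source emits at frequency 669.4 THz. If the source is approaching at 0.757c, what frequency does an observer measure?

β = v/c = 0.757
(1+β)/(1-β) = 1.757/0.243 = 7.230
Doppler factor = √(7.230) = 2.689
f_obs = 669.4 × 2.689 = 1800 THz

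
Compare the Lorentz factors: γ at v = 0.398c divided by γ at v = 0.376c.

γ₁ = 1/√(1 - 0.398²) = 1.090
γ₂ = 1/√(1 - 0.376²) = 1.079
γ₁/γ₂ = 1.090/1.079 = 1.010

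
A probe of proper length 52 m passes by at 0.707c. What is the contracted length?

Proper length L₀ = 52 m
γ = 1/√(1 - 0.707²) = 1.414
L = L₀/γ = 52/1.414 = 36.78 m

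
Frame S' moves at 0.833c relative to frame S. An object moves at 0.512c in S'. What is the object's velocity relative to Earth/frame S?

u = (u' + v)/(1 + u'v/c²)
Numerator: 0.512 + 0.833 = 1.345
Denominator: 1 + 0.426496 = 1.426496
u = 1.345/1.426496 = 0.9429c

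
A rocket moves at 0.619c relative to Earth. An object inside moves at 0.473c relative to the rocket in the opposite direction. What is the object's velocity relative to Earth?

Object's velocity in rocket frame is u' = -0.473c
u = (u' + v)/(1 + u'v/c²) = (v - 0.473)/(1 - 0.473·v/c²)
Numerator: 0.619 - 0.473 = 0.146
Denominator: 1 - 0.292787 = 0.707213
u = 0.146/0.707213 = 0.2064c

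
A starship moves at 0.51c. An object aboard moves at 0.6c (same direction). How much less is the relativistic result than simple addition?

Classical: u' + v = 0.6 + 0.51 = 1.11c
Relativistic: u = (0.6 + 0.51)/(1 + 0.306) = 1.11/1.306 = 0.8499c
Difference: 1.11 - 0.8499 = 0.2601c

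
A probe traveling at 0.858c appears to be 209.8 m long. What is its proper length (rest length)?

Contracted length L = 209.8 m
γ = 1/√(1 - 0.858²) = 1.94685
L₀ = γL = 1.94685 × 209.8 = 408.4 m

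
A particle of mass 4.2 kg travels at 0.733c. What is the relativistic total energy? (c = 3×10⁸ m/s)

γ = 1/√(1 - 0.733²) = 1.470
mc² = 4.2 × (3×10⁸)² = 3.780×10¹⁷ J
E = γmc² = 1.470 × 3.780×10¹⁷ = 5.557×10¹⁷ J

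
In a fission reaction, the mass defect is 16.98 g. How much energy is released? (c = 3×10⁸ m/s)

Convert mass defect: Δm = 16.98 g = 0.01698 kg
E = Δm·c² = 0.01698 × (3×10⁸)²
= 0.01698 × 9×10¹⁶ = 1.528×10¹⁵ J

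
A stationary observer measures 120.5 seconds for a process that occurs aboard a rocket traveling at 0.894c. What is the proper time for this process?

Dilated time Δt = 120.5 seconds
γ = 1/√(1 - 0.894²) = 2.232
Δt₀ = Δt/γ = 120.5/2.232 = 53.99 seconds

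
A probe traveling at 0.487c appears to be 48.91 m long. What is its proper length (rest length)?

Contracted length L = 48.91 m
γ = 1/√(1 - 0.487²) = 1.145
L₀ = γL = 1.145 × 48.91 = 56.00 m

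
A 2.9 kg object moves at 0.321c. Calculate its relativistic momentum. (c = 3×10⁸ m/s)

γ = 1/√(1 - 0.321²) = 1.056
v = 0.321 × 3×10⁸ = 9.630×10⁷ m/s
p = γmv = 1.056 × 2.9 × 9.630×10⁷ = 2.949×10⁸ kg·m/s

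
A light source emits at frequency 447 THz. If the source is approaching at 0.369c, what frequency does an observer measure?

β = v/c = 0.369
(1+β)/(1-β) = 1.369/0.631 = 2.170
Doppler factor = √(2.170) = 1.473
f_obs = 447 × 1.473 = 658.4 THz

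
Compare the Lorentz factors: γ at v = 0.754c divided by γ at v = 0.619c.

γ₁ = 1/√(1 - 0.754²) = 1.522
γ₂ = 1/√(1 - 0.619²) = 1.273
γ₁/γ₂ = 1.522/1.273 = 1.196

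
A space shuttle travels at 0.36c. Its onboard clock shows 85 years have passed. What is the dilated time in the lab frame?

Proper time Δt₀ = 85 years
γ = 1/√(1 - 0.36²) = 1.0719
Δt = γΔt₀ = 1.0719 × 85 = 91.11 years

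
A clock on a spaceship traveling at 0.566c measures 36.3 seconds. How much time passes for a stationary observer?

Proper time Δt₀ = 36.3 seconds
γ = 1/√(1 - 0.566²) = 1.213
Δt = γΔt₀ = 1.213 × 36.3 = 44.03 seconds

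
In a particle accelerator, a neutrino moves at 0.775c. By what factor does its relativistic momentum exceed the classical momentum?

p_rel = γmv, p_class = mv
Ratio = γ = 1/√(1 - 0.775²)
= 1/√(0.399375) = 1.582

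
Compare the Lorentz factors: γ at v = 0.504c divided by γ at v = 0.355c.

γ₁ = 1/√(1 - 0.504²) = 1.158
γ₂ = 1/√(1 - 0.355²) = 1.070
γ₁/γ₂ = 1.158/1.070 = 1.082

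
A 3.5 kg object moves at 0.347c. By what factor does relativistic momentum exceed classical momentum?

p_rel = γmv, p_class = mv
Ratio = γ = 1/√(1 - 0.347²) = 1.066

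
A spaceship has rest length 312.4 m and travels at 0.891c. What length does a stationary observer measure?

Proper length L₀ = 312.4 m
γ = 1/√(1 - 0.891²) = 2.203
L = L₀/γ = 312.4/2.203 = 141.8 m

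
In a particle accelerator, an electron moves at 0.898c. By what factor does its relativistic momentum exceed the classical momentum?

p_rel = γmv, p_class = mv
Ratio = γ = 1/√(1 - 0.898²)
= 1/√(0.193596) = 2.273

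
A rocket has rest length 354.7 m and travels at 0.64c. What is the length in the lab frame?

Proper length L₀ = 354.7 m
γ = 1/√(1 - 0.64²) = 1.30145
L = L₀/γ = 354.7/1.30145 = 272.5 m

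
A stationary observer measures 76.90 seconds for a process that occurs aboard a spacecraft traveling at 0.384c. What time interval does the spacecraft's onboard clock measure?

Dilated time Δt = 76.90 seconds
γ = 1/√(1 - 0.384²) = 1.08303
Δt₀ = Δt/γ = 76.90/1.08303 = 71.00 seconds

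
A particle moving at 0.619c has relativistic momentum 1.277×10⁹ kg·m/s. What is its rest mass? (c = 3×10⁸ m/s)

γ = 1/√(1 - 0.619²) = 1.2733
v = 0.619 × 3×10⁸ = 1.857×10⁸ m/s
m = p/(γv) = 1.277×10⁹/(1.2733 × 1.857×10⁸) = 5.401 kg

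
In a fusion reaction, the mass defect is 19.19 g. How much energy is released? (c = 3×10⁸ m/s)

Convert mass defect: Δm = 19.19 g = 0.01919 kg
E = Δm·c² = 0.01919 × (3×10⁸)²
= 0.01919 × 9×10¹⁶ = 1.727×10¹⁵ J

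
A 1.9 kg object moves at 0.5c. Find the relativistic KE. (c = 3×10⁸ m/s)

γ = 1/√(1 - 0.5²) = 1.1547
γ - 1 = 0.1547
KE = (γ-1)mc² = 0.1547 × 1.9 × (3×10⁸)² = 2.645×10¹⁶ J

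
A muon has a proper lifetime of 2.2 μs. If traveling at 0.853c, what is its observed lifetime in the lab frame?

Proper lifetime τ₀ = 2.2 μs
γ = 1/√(1 - 0.853²) = 1.916
τ = γτ₀ = 1.916 × 2.2 μs = 4.215 μs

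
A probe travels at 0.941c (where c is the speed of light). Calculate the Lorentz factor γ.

v/c = 0.941, so (v/c)² = 0.885481
1 - (v/c)² = 0.114519
γ = 1/√(0.114519) = 2.955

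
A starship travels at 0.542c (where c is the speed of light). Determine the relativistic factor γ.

v/c = 0.542, so (v/c)² = 0.293764
1 - (v/c)² = 0.706236
γ = 1/√(0.706236) = 1.190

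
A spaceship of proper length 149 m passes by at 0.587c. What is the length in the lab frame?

Proper length L₀ = 149 m
γ = 1/√(1 - 0.587²) = 1.235
L = L₀/γ = 149/1.235 = 120.6 m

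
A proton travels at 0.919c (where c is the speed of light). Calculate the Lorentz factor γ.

v/c = 0.919, so (v/c)² = 0.844561
1 - (v/c)² = 0.155439
γ = 1/√(0.155439) = 2.536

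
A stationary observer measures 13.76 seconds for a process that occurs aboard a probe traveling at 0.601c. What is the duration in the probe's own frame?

Dilated time Δt = 13.76 seconds
γ = 1/√(1 - 0.601²) = 1.251
Δt₀ = Δt/γ = 13.76/1.251 = 11.00 seconds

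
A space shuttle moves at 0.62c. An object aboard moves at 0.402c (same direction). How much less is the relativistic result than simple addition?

Classical: u' + v = 0.402 + 0.62 = 1.022c
Relativistic: u = (0.402 + 0.62)/(1 + 0.24924) = 1.022/1.24924 = 0.8181c
Difference: 1.022 - 0.8181 = 0.2039c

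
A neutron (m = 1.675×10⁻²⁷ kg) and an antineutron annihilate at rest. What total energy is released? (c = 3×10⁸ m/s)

Both particles have the same rest mass, so total mass = 2m
E = 2m·c² = 2 × 1.675×10⁻²⁷ × (3×10⁸)²
= 2 × 1.675×10⁻²⁷ × 9×10¹⁶
= 3.015×10⁻¹⁰ J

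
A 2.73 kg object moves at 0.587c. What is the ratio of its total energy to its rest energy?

E = γmc², E₀ = mc²
E/E₀ = γ = 1/√(1 - 0.587²) = 1.235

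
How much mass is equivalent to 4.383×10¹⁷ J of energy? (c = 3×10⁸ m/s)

From E = mc², we get m = E/c²
c² = (3×10⁸)² = 9×10¹⁶ m²/s²
m = 4.383×10¹⁷ / 9×10¹⁶ = 4.870 kg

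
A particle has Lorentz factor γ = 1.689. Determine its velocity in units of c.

From γ = 1/√(1 - v²/c²):
1/γ² = 1/1.689² = 0.3505
v²/c² = 1 - 0.3505 = 0.6495
v/c = √(0.6495) = 0.8059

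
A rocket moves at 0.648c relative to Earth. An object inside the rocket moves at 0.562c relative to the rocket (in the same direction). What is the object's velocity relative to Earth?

u = (u' + v)/(1 + u'v/c²)
Numerator: 0.562 + 0.648 = 1.21
Denominator: 1 + 0.364176 = 1.364176
u = 1.21/1.364176 = 0.8870c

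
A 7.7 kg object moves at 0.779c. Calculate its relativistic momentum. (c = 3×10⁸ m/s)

γ = 1/√(1 - 0.779²) = 1.595
v = 0.779 × 3×10⁸ = 2.337×10⁸ m/s
p = γmv = 1.595 × 7.7 × 2.337×10⁸ = 2.870×10⁹ kg·m/s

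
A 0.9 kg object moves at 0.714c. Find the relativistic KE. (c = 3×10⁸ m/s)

γ = 1/√(1 - 0.714²) = 1.4283
γ - 1 = 0.4283
KE = (γ-1)mc² = 0.4283 × 0.9 × (3×10⁸)² = 3.469×10¹⁶ J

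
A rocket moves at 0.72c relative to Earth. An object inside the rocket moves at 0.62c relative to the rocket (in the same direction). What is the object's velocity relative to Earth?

u = (u' + v)/(1 + u'v/c²)
Numerator: 0.62 + 0.72 = 1.34
Denominator: 1 + 0.4464 = 1.4464
u = 1.34/1.4464 = 0.9264c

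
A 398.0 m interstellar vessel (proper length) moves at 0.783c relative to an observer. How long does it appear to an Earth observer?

Proper length L₀ = 398.0 m
γ = 1/√(1 - 0.783²) = 1.6077
L = L₀/γ = 398.0/1.6077 = 247.6 m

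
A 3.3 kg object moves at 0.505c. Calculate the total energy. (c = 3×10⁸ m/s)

γ = 1/√(1 - 0.505²) = 1.1586
mc² = 3.3 × (3×10⁸)² = 2.970×10¹⁷ J
E = γmc² = 1.1586 × 2.970×10¹⁷ = 3.441×10¹⁷ J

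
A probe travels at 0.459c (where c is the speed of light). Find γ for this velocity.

v/c = 0.459, so (v/c)² = 0.210681
1 - (v/c)² = 0.789319
γ = 1/√(0.789319) = 1.126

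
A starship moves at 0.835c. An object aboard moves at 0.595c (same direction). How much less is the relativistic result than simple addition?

Classical: u' + v = 0.595 + 0.835 = 1.43c
Relativistic: u = (0.595 + 0.835)/(1 + 0.496825) = 1.43/1.496825 = 0.9554c
Difference: 1.43 - 0.9554 = 0.4746c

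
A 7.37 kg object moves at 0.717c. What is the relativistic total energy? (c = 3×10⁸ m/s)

γ = 1/√(1 - 0.717²) = 1.4346
mc² = 7.37 × (3×10⁸)² = 6.633×10¹⁷ J
E = γmc² = 1.4346 × 6.633×10¹⁷ = 9.516×10¹⁷ J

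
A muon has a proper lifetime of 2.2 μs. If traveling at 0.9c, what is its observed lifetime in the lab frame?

Proper lifetime τ₀ = 2.2 μs
γ = 1/√(1 - 0.9²) = 2.294
τ = γτ₀ = 2.294 × 2.2 μs = 5.047 μs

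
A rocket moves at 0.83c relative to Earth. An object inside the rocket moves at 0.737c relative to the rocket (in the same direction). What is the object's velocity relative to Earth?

u = (u' + v)/(1 + u'v/c²)
Numerator: 0.737 + 0.83 = 1.567
Denominator: 1 + 0.61171 = 1.61171
u = 1.567/1.61171 = 0.9723c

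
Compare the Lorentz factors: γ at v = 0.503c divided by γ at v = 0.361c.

γ₁ = 1/√(1 - 0.503²) = 1.157
γ₂ = 1/√(1 - 0.361²) = 1.072
γ₁/γ₂ = 1.157/1.072 = 1.079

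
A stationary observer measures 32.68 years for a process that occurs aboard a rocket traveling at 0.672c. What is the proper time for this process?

Dilated time Δt = 32.68 years
γ = 1/√(1 - 0.672²) = 1.3503
Δt₀ = Δt/γ = 32.68/1.3503 = 24.20 years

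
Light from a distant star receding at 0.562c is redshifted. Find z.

β = 0.562
(1+β)/(1-β) = 1.562/0.438 = 3.566
√(3.566) = 1.8884
z = 1.8884 - 1 = 0.8884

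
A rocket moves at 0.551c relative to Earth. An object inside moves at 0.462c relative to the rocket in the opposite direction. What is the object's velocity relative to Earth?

Object's velocity in rocket frame is u' = -0.462c
u = (u' + v)/(1 + u'v/c²) = (v - 0.462)/(1 - 0.462·v/c²)
Numerator: 0.551 - 0.462 = 0.089
Denominator: 1 - 0.254562 = 0.745438
u = 0.089/0.745438 = 0.1194c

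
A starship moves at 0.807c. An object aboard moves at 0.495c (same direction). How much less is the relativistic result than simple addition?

Classical: u' + v = 0.495 + 0.807 = 1.302c
Relativistic: u = (0.495 + 0.807)/(1 + 0.399465) = 1.302/1.399465 = 0.9304c
Difference: 1.302 - 0.9304 = 0.3716c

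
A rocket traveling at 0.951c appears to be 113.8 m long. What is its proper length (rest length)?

Contracted length L = 113.8 m
γ = 1/√(1 - 0.951²) = 3.2342
L₀ = γL = 3.2342 × 113.8 = 368.1 m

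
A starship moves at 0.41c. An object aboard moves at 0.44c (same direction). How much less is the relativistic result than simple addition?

Classical: u' + v = 0.44 + 0.41 = 0.85c
Relativistic: u = (0.44 + 0.41)/(1 + 0.1804) = 0.85/1.1804 = 0.7201c
Difference: 0.85 - 0.7201 = 0.1299c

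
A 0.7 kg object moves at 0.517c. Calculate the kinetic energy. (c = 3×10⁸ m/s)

γ = 1/√(1 - 0.517²) = 1.1682
γ - 1 = 0.1682
KE = (γ-1)mc² = 0.1682 × 0.7 × (3×10⁸)² = 1.060×10¹⁶ J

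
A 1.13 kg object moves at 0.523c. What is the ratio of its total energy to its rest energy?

E = γmc², E₀ = mc²
E/E₀ = γ = 1/√(1 - 0.523²) = 1.173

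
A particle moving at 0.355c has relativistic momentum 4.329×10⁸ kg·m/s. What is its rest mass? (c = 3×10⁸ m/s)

γ = 1/√(1 - 0.355²) = 1.0697
v = 0.355 × 3×10⁸ = 1.065×10⁸ m/s
m = p/(γv) = 4.329×10⁸/(1.0697 × 1.065×10⁸) = 3.800 kg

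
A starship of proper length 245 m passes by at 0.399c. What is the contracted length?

Proper length L₀ = 245 m
γ = 1/√(1 - 0.399²) = 1.09057
L = L₀/γ = 245/1.09057 = 224.7 m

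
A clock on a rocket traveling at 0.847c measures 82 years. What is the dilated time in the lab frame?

Proper time Δt₀ = 82 years
γ = 1/√(1 - 0.847²) = 1.8811
Δt = γΔt₀ = 1.8811 × 82 = 154.3 years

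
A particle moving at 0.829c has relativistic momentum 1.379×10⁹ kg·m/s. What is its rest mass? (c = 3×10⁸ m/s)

γ = 1/√(1 - 0.829²) = 1.788
v = 0.829 × 3×10⁸ = 2.487×10⁸ m/s
m = p/(γv) = 1.379×10⁹/(1.788 × 2.487×10⁸) = 3.101 kg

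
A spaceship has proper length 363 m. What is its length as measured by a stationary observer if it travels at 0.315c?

Proper length L₀ = 363 m
γ = 1/√(1 - 0.315²) = 1.0536
L = L₀/γ = 363/1.0536 = 344.5 m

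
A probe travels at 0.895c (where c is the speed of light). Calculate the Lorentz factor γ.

v/c = 0.895, so (v/c)² = 0.801025
1 - (v/c)² = 0.198975
γ = 1/√(0.198975) = 2.242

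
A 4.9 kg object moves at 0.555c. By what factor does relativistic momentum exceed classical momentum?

p_rel = γmv, p_class = mv
Ratio = γ = 1/√(1 - 0.555²) = 1.202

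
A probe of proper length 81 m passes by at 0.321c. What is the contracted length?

Proper length L₀ = 81 m
γ = 1/√(1 - 0.321²) = 1.0559
L = L₀/γ = 81/1.0559 = 76.71 m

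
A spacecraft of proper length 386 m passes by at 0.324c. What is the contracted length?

Proper length L₀ = 386 m
γ = 1/√(1 - 0.324²) = 1.057
L = L₀/γ = 386/1.057 = 365.2 m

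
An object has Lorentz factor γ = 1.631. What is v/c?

From γ = 1/√(1 - v²/c²):
1/γ² = 1/1.631² = 0.3759
v²/c² = 1 - 0.3759 = 0.6241
v/c = √(0.6241) = 0.7900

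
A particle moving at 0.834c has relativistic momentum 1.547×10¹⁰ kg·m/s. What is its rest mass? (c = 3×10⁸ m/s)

γ = 1/√(1 - 0.834²) = 1.812
v = 0.834 × 3×10⁸ = 2.502×10⁸ m/s
m = p/(γv) = 1.547×10¹⁰/(1.812 × 2.502×10⁸) = 34.12 kg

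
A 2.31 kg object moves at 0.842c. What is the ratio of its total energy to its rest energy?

E = γmc², E₀ = mc²
E/E₀ = γ = 1/√(1 - 0.842²) = 1.854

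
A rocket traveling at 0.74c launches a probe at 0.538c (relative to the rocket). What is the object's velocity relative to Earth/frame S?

u = (u' + v)/(1 + u'v/c²)
Numerator: 0.538 + 0.74 = 1.278
Denominator: 1 + 0.39812 = 1.39812
u = 1.278/1.39812 = 0.9141c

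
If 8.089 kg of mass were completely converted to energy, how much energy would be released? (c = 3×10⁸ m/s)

Using E = mc²:
c² = (3×10⁸)² = 9×10¹⁶ m²/s²
E = 8.089 × 9×10¹⁶ = 7.280×10¹⁷ J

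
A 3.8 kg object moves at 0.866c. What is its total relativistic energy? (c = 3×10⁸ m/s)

γ = 1/√(1 - 0.866²) = 1.9998
mc² = 3.8 × (3×10⁸)² = 3.420×10¹⁷ J
E = γmc² = 1.9998 × 3.420×10¹⁷ = 6.839×10¹⁷ J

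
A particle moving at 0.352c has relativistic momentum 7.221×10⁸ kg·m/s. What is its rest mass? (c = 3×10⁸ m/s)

γ = 1/√(1 - 0.352²) = 1.0684
v = 0.352 × 3×10⁸ = 1.056×10⁸ m/s
m = p/(γv) = 7.221×10⁸/(1.0684 × 1.056×10⁸) = 6.400 kg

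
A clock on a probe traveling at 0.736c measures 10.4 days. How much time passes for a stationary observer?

Proper time Δt₀ = 10.4 days
γ = 1/√(1 - 0.736²) = 1.477
Δt = γΔt₀ = 1.477 × 10.4 = 15.36 days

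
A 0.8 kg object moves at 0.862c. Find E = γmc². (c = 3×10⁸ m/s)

γ = 1/√(1 - 0.862²) = 1.9727
mc² = 0.8 × (3×10⁸)² = 7.200×10¹⁶ J
E = γmc² = 1.9727 × 7.200×10¹⁶ = 1.420×10¹⁷ J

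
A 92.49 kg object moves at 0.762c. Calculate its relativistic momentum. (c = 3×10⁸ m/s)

γ = 1/√(1 - 0.762²) = 1.544
v = 0.762 × 3×10⁸ = 2.286×10⁸ m/s
p = γmv = 1.544 × 92.49 × 2.286×10⁸ = 3.265×10¹⁰ kg·m/s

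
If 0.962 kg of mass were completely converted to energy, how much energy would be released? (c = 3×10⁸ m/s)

Using E = mc²:
c² = (3×10⁸)² = 9×10¹⁶ m²/s²
E = 0.962 × 9×10¹⁶ = 8.658×10¹⁶ J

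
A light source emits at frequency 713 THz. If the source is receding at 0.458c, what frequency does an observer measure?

β = v/c = 0.458
(1-β)/(1+β) = 0.542/1.458 = 0.3717
Doppler factor = √(0.3717) = 0.6097
f_obs = 713 × 0.6097 = 434.7 THz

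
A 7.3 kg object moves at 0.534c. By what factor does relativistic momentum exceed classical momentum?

p_rel = γmv, p_class = mv
Ratio = γ = 1/√(1 - 0.534²) = 1.183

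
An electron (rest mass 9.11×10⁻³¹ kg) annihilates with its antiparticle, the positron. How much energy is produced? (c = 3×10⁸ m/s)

Both particles have the same rest mass, so total mass = 2m
E = 2m·c² = 2 × 9.11×10⁻³¹ × (3×10⁸)²
= 2 × 9.11×10⁻³¹ × 9×10¹⁶
= 1.640×10⁻¹³ J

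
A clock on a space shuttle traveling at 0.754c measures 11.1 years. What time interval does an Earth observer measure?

Proper time Δt₀ = 11.1 years
γ = 1/√(1 - 0.754²) = 1.5224
Δt = γΔt₀ = 1.5224 × 11.1 = 16.90 years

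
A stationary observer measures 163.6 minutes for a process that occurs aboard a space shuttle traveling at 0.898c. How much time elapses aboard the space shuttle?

Dilated time Δt = 163.6 minutes
γ = 1/√(1 - 0.898²) = 2.273
Δt₀ = Δt/γ = 163.6/2.273 = 71.98 minutes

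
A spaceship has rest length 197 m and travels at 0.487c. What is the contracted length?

Proper length L₀ = 197 m
γ = 1/√(1 - 0.487²) = 1.145
L = L₀/γ = 197/1.145 = 172.1 m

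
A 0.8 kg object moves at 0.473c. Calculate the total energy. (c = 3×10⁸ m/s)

γ = 1/√(1 - 0.473²) = 1.135
mc² = 0.8 × (3×10⁸)² = 7.200×10¹⁶ J
E = γmc² = 1.135 × 7.200×10¹⁶ = 8.172×10¹⁶ J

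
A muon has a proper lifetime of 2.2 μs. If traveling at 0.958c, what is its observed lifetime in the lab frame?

Proper lifetime τ₀ = 2.2 μs
γ = 1/√(1 - 0.958²) = 3.4871
τ = γτ₀ = 3.4871 × 2.2 μs = 7.672 μs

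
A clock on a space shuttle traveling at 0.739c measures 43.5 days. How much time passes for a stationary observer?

Proper time Δt₀ = 43.5 days
γ = 1/√(1 - 0.739²) = 1.4843
Δt = γΔt₀ = 1.4843 × 43.5 = 64.57 days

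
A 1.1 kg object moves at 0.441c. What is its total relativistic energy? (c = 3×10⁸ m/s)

γ = 1/√(1 - 0.441²) = 1.114
mc² = 1.1 × (3×10⁸)² = 9.900×10¹⁶ J
E = γmc² = 1.114 × 9.900×10¹⁶ = 1.103×10¹⁷ J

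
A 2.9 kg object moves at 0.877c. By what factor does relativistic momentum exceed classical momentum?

p_rel = γmv, p_class = mv
Ratio = γ = 1/√(1 - 0.877²) = 2.081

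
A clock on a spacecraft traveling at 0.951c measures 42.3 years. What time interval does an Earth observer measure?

Proper time Δt₀ = 42.3 years
γ = 1/√(1 - 0.951²) = 3.234
Δt = γΔt₀ = 3.234 × 42.3 = 136.8 years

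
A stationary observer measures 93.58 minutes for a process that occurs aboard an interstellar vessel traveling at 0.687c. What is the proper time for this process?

Dilated time Δt = 93.58 minutes
γ = 1/√(1 - 0.687²) = 1.3762
Δt₀ = Δt/γ = 93.58/1.3762 = 68.00 minutes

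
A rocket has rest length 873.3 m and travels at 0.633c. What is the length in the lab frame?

Proper length L₀ = 873.3 m
γ = 1/√(1 - 0.633²) = 1.2917
L = L₀/γ = 873.3/1.2917 = 676.1 m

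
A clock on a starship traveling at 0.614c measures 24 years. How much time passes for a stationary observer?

Proper time Δt₀ = 24 years
γ = 1/√(1 - 0.614²) = 1.267
Δt = γΔt₀ = 1.267 × 24 = 30.41 years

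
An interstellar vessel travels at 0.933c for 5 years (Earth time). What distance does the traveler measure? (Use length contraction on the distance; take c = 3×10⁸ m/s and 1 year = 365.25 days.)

Earth distance: d = v × t = 0.933c × 5 yr = 4.416×10¹⁶ m
γ = 2.779
d' = d/γ = 4.416×10¹⁶/2.779 = 1.589×10¹⁶ m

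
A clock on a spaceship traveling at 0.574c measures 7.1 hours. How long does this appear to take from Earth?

Proper time Δt₀ = 7.1 hours
γ = 1/√(1 - 0.574²) = 1.2212
Δt = γΔt₀ = 1.2212 × 7.1 = 8.671 hours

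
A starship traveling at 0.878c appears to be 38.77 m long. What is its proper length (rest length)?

Contracted length L = 38.77 m
γ = 1/√(1 - 0.878²) = 2.0892
L₀ = γL = 2.0892 × 38.77 = 81.00 m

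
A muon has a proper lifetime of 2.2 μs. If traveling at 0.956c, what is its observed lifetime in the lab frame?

Proper lifetime τ₀ = 2.2 μs
γ = 1/√(1 - 0.956²) = 3.4087
τ = γτ₀ = 3.4087 × 2.2 μs = 7.499 μs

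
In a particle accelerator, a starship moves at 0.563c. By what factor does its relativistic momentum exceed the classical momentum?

p_rel = γmv, p_class = mv
Ratio = γ = 1/√(1 - 0.563²)
= 1/√(0.683031) = 1.210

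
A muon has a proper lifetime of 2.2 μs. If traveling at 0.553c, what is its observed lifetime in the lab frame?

Proper lifetime τ₀ = 2.2 μs
γ = 1/√(1 - 0.553²) = 1.200
τ = γτ₀ = 1.200 × 2.2 μs = 2.640 μs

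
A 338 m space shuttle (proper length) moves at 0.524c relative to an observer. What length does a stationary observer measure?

Proper length L₀ = 338 m
γ = 1/√(1 - 0.524²) = 1.174
L = L₀/γ = 338/1.174 = 287.9 m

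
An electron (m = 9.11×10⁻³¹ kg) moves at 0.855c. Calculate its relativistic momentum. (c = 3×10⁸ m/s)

γ = 1/√(1 - 0.855²) = 1.9282
v = 0.855 × 3×10⁸ = 2.565×10⁸ m/s
p = γmv = 1.9282 × 9.11×10⁻³¹ × 2.565×10⁸ = 4.506×10⁻²² kg·m/s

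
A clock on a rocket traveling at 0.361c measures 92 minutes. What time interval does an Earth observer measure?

Proper time Δt₀ = 92 minutes
γ = 1/√(1 - 0.361²) = 1.0723
Δt = γΔt₀ = 1.0723 × 92 = 98.65 minutes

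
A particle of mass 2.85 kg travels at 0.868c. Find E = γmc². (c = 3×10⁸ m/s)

γ = 1/√(1 - 0.868²) = 2.0138
mc² = 2.85 × (3×10⁸)² = 2.565×10¹⁷ J
E = γmc² = 2.0138 × 2.565×10¹⁷ = 5.165×10¹⁷ J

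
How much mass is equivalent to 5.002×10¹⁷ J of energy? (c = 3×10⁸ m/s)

From E = mc², we get m = E/c²
c² = (3×10⁸)² = 9×10¹⁶ m²/s²
m = 5.002×10¹⁷ / 9×10¹⁶ = 5.558 kg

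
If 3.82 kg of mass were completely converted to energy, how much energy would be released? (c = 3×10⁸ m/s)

Using E = mc²:
c² = (3×10⁸)² = 9×10¹⁶ m²/s²
E = 3.82 × 9×10¹⁶ = 3.438×10¹⁷ J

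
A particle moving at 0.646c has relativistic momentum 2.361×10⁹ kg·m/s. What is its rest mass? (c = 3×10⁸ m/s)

γ = 1/√(1 - 0.646²) = 1.31004
v = 0.646 × 3×10⁸ = 1.938×10⁸ m/s
m = p/(γv) = 2.361×10⁹/(1.31004 × 1.938×10⁸) = 9.299 kg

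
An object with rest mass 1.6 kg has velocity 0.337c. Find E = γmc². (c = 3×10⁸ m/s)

γ = 1/√(1 - 0.337²) = 1.062
mc² = 1.6 × (3×10⁸)² = 1.440×10¹⁷ J
E = γmc² = 1.062 × 1.440×10¹⁷ = 1.529×10¹⁷ J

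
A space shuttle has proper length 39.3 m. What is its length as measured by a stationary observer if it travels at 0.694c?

Proper length L₀ = 39.3 m
γ = 1/√(1 - 0.694²) = 1.3889
L = L₀/γ = 39.3/1.3889 = 28.30 m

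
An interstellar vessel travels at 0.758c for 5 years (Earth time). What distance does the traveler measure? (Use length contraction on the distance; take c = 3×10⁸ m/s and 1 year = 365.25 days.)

Earth distance: d = v × t = 0.758c × 5 yr = 3.5881×10¹⁶ m
γ = 1.5331
d' = d/γ = 3.5881×10¹⁶/1.5331 = 2.340×10¹⁶ m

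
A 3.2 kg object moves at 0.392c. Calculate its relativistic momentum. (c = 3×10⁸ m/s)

γ = 1/√(1 - 0.392²) = 1.087
v = 0.392 × 3×10⁸ = 1.176×10⁸ m/s
p = γmv = 1.087 × 3.2 × 1.176×10⁸ = 4.091×10⁸ kg·m/s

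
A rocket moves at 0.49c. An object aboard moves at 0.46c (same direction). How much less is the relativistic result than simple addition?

Classical: u' + v = 0.46 + 0.49 = 0.95c
Relativistic: u = (0.46 + 0.49)/(1 + 0.2254) = 0.95/1.2254 = 0.7753c
Difference: 0.95 - 0.7753 = 0.1747c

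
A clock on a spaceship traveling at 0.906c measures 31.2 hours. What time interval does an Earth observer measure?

Proper time Δt₀ = 31.2 hours
γ = 1/√(1 - 0.906²) = 2.3625
Δt = γΔt₀ = 2.3625 × 31.2 = 73.71 hours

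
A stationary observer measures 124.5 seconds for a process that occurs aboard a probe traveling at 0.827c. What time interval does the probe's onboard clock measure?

Dilated time Δt = 124.5 seconds
γ = 1/√(1 - 0.827²) = 1.7787
Δt₀ = Δt/γ = 124.5/1.7787 = 69.99 seconds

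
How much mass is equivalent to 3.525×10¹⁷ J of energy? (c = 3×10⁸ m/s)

From E = mc², we get m = E/c²
c² = (3×10⁸)² = 9×10¹⁶ m²/s²
m = 3.525×10¹⁷ / 9×10¹⁶ = 3.917 kg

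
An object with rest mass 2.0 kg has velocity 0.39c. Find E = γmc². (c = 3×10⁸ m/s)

γ = 1/√(1 - 0.39²) = 1.086
mc² = 2.0 × (3×10⁸)² = 1.800×10¹⁷ J
E = γmc² = 1.086 × 1.800×10¹⁷ = 1.955×10¹⁷ J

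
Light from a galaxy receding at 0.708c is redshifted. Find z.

β = 0.708
(1+β)/(1-β) = 1.708/0.292 = 5.8493
√(5.8493) = 2.419
z = 2.419 - 1 = 1.419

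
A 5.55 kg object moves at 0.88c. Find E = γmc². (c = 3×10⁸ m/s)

γ = 1/√(1 - 0.88²) = 2.1054
mc² = 5.55 × (3×10⁸)² = 4.995×10¹⁷ J
E = γmc² = 2.1054 × 4.995×10¹⁷ = 1.052×10¹⁸ J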